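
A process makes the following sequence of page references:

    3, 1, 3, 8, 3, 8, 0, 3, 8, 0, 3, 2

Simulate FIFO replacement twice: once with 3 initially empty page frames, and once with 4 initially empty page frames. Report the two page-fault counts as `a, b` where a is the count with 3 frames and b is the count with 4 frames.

3 frames: F F . F . . F F . . . F → 6 faults.
4 frames: F F . F . . F . . . . F → 5 faults.
5 < 6: adding a frame reduced faults, as is typical.

6, 5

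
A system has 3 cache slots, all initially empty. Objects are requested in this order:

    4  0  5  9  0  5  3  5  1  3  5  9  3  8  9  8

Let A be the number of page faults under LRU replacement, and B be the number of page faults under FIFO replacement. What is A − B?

Under LRU: F F F F . . F . F . . F . F . . → 8 faults.
Under FIFO: F F F F . . F . F . F F F F . . → 10 faults.
A − B = 8 − 10 = -2.

-2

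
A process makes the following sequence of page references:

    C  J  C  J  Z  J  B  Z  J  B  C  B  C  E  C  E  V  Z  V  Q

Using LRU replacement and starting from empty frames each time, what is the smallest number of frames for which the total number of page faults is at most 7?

6

f=1: 20 faults
f=2: 12 faults
f=3: 9 faults
f=4: 8 faults
f=5: 8 faults
f=6: 7 faults
f=7: 7 faults
Smallest f with faults ≤ 7 is 6.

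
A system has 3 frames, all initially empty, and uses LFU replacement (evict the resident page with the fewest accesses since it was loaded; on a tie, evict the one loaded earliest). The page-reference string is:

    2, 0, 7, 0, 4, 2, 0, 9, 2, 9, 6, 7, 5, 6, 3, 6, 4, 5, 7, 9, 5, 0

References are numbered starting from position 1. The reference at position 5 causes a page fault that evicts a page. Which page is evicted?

2

pos 1: 2 → miss, frames {2}
pos 2: 0 → miss, frames {2,0}
pos 3: 7 → miss, frames {2,0,7}
pos 4: 0 → hit
pos 5: 4 → miss, evict 2, frames {0,7,4}
At position 5, page 2 is evicted.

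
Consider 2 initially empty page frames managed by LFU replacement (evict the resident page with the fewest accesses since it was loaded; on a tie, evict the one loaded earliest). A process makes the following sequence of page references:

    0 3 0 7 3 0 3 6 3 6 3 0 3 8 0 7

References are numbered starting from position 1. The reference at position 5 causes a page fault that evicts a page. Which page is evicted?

pos 1: 0: miss, frames [0]
pos 2: 3: miss, frames [0, 3]
pos 3: 0: hit
pos 4: 7: miss, evict 3, frames [0, 7]
pos 5: 3: miss, evict 7, frames [0, 3]
At position 5, page 7 is evicted.

7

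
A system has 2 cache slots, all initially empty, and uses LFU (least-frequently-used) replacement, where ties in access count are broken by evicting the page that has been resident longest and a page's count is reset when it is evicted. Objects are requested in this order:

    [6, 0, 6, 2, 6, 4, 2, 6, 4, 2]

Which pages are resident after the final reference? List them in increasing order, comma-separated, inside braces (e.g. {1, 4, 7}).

6 -> fault, frames [6]
0 -> fault, frames [6, 0]
6 -> hit
2 -> fault, evict 0, frames [6, 2]
6 -> hit
4 -> fault, evict 2, frames [6, 4]
2 -> fault, evict 4, frames [6, 2]
6 -> hit
4 -> fault, evict 2, frames [6, 4]
2 -> fault, evict 4, frames [6, 2]

{2, 6}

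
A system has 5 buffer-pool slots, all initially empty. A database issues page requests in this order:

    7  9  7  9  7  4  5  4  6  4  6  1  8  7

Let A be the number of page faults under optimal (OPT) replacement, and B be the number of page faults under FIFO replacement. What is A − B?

Under OPT: F F . . . F F . F . . F F . → 7 faults.
Under FIFO: F F . . . F F . F . . F F F → 8 faults.
A − B = 7 − 8 = -1.

-1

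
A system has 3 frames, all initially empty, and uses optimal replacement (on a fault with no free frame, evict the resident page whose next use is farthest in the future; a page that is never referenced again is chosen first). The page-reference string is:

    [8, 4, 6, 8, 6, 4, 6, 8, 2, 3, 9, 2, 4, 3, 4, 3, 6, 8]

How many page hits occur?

8 -> fault, frames {8}
4 -> fault, frames {8,4}
6 -> fault, frames {8,4,6}
8 -> hit
6 -> hit
4 -> hit
6 -> hit
8 -> hit
2 -> fault, evict 8, frames {4,6,2}
3 -> fault, evict 6, frames {4,2,3}
9 -> fault, evict 3, frames {4,2,9}
2 -> hit
4 -> hit
3 -> fault, evict 9, frames {4,2,3}
4 -> hit
3 -> hit
6 -> fault, evict 3, frames {4,2,6}
8 -> fault, evict 6, frames {4,2,8}
Hits: 9.

9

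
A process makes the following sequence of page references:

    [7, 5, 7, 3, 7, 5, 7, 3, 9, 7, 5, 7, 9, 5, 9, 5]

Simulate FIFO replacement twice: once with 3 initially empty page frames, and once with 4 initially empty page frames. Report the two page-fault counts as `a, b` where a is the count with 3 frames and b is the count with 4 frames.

3 frames: F F . F . . . . F F F . . . . . → 6 faults.
4 frames: F F . F . . . . F . . . . . . . → 4 faults.
4 < 6: adding a frame reduced faults, as is typical.

6, 4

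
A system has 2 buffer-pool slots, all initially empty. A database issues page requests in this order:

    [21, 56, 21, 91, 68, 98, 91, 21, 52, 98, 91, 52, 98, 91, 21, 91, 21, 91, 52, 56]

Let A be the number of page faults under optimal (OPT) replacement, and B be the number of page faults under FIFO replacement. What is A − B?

Under OPT: F F . F F F . F F . F . F . F . . . F F → 12 faults.
Under FIFO: F F . F F F F F F F F F F F F . . . F F → 16 faults.
A − B = 12 − 16 = -4.

-4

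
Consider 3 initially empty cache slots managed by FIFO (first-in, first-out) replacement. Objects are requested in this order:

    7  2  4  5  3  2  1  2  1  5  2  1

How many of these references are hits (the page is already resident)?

4

7: fault, frames (7)
2: fault, frames (7 2)
4: fault, frames (7 2 4)
5: fault, evict 7, frames (2 4 5)
3: fault, evict 2, frames (4 5 3)
2: fault, evict 4, frames (5 3 2)
1: fault, evict 5, frames (3 2 1)
2: hit
1: hit
5: fault, evict 3, frames (2 1 5)
2: hit
1: hit
Hits: 4.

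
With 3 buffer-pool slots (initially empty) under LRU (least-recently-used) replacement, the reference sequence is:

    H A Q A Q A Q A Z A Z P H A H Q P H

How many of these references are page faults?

9

H → miss, frames (H)
A → miss, frames (H A)
Q → miss, frames (H A Q)
A → hit
Q → hit
A → hit
Q → hit
A → hit
Z → miss, evict H, frames (Q A Z)
A → hit
Z → hit
P → miss, evict Q, frames (A Z P)
H → miss, evict A, frames (Z P H)
A → miss, evict Z, frames (P H A)
H → hit
Q → miss, evict P, frames (A H Q)
P → miss, evict A, frames (H Q P)
H → hit
Page faults: 9.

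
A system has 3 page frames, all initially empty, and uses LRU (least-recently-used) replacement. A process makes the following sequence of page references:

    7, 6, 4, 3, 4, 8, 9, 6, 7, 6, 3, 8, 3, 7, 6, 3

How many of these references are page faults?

7 -> miss, frames {7}
6 -> miss, frames {7,6}
4 -> miss, frames {7,6,4}
3 -> miss, evict 7, frames {6,4,3}
4 -> hit
8 -> miss, evict 6, frames {3,4,8}
9 -> miss, evict 3, frames {4,8,9}
6 -> miss, evict 4, frames {8,9,6}
7 -> miss, evict 8, frames {9,6,7}
6 -> hit
3 -> miss, evict 9, frames {7,6,3}
8 -> miss, evict 7, frames {6,3,8}
3 -> hit
7 -> miss, evict 6, frames {8,3,7}
6 -> miss, evict 8, frames {3,7,6}
3 -> hit
Page faults: 12.

12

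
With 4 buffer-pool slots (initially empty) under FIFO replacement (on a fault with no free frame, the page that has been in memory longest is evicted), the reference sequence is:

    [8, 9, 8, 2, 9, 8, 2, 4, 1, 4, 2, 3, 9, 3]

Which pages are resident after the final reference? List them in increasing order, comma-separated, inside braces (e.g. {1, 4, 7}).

8 -> fault, frames [8]
9 -> fault, frames [8, 9]
8 -> hit
2 -> fault, frames [8, 9, 2]
9 -> hit
8 -> hit
2 -> hit
4 -> fault, frames [8, 9, 2, 4]
1 -> fault, evict 8, frames [9, 2, 4, 1]
4 -> hit
2 -> hit
3 -> fault, evict 9, frames [2, 4, 1, 3]
9 -> fault, evict 2, frames [4, 1, 3, 9]
3 -> hit

{1, 3, 4, 9}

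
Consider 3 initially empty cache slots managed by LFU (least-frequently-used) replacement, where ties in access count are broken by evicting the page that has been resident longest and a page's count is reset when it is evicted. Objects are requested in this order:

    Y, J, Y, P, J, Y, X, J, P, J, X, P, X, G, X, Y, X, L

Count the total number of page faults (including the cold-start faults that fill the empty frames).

Y: fault, frames {Y}
J: fault, frames {Y,J}
Y: hit
P: fault, frames {Y,J,P}
J: hit
Y: hit
X: fault, evict P, frames {Y,J,X}
J: hit
P: fault, evict X, frames {Y,J,P}
J: hit
X: fault, evict P, frames {Y,J,X}
P: fault, evict X, frames {Y,J,P}
X: fault, evict P, frames {Y,J,X}
G: fault, evict X, frames {Y,J,G}
X: fault, evict G, frames {Y,J,X}
Y: hit
X: hit
L: fault, evict X, frames {Y,J,L}
Page faults: 11.

11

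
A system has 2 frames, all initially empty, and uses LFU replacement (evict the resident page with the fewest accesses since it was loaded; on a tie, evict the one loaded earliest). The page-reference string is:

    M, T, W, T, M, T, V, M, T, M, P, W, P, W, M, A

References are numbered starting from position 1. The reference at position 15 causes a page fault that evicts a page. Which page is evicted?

W

pos 1: M → miss, frames (M)
pos 2: T → miss, frames (M T)
pos 3: W → miss, evict M, frames (T W)
pos 4: T → hit
pos 5: M → miss, evict W, frames (T M)
pos 6: T → hit
pos 7: V → miss, evict M, frames (T V)
pos 8: M → miss, evict V, frames (T M)
pos 9: T → hit
pos 10: M → hit
pos 11: P → miss, evict M, frames (T P)
pos 12: W → miss, evict P, frames (T W)
pos 13: P → miss, evict W, frames (T P)
pos 14: W → miss, evict P, frames (T W)
pos 15: M → miss, evict W, frames (T M)
At position 15, page W is evicted.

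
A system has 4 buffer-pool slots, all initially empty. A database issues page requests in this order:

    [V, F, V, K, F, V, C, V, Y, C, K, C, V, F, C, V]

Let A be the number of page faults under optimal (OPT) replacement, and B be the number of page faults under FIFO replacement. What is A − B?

-1

Under OPT: F F . F . . F . F . . . . F . . → 6 faults.
Under FIFO: F F . F . . F . F . . . F F . . → 7 faults.
A − B = 6 − 7 = -1.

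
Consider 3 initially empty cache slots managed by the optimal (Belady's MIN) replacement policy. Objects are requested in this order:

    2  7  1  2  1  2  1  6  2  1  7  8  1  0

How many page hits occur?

2 -> miss, frames {2}
7 -> miss, frames {2,7}
1 -> miss, frames {2,7,1}
2 -> hit
1 -> hit
2 -> hit
1 -> hit
6 -> miss, evict 7, frames {2,1,6}
2 -> hit
1 -> hit
7 -> miss, evict 6, frames {2,1,7}
8 -> miss, evict 7, frames {2,1,8}
1 -> hit
0 -> miss, evict 8, frames {2,1,0}
Hits: 7.

7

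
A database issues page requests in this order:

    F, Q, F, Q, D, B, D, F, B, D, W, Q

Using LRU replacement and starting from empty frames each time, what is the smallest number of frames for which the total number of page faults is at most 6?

f=1: 12 faults
f=2: 9 faults
f=3: 7 faults
f=4: 6 faults
f=5: 5 faults
Smallest f with faults ≤ 6 is 4.

4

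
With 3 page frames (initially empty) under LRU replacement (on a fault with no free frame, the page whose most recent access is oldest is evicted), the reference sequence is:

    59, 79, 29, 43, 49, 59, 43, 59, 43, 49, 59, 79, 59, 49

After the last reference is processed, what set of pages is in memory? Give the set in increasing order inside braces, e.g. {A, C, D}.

59 → fault, frames [59]
79 → fault, frames [59, 79]
29 → fault, frames [59, 79, 29]
43 → fault, evict 59, frames [79, 29, 43]
49 → fault, evict 79, frames [29, 43, 49]
59 → fault, evict 29, frames [43, 49, 59]
43 → hit
59 → hit
43 → hit
49 → hit
59 → hit
79 → fault, evict 43, frames [49, 59, 79]
59 → hit
49 → hit

{49, 59, 79}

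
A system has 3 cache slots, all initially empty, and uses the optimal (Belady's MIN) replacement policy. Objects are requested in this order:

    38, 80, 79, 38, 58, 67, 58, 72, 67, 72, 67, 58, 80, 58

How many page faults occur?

7

38: miss, frames (38)
80: miss, frames (38 80)
79: miss, frames (38 80 79)
38: hit
58: miss, evict 79, frames (38 80 58)
67: miss, evict 38, frames (80 58 67)
58: hit
72: miss, evict 80, frames (58 67 72)
67: hit
72: hit
67: hit
58: hit
80: miss, evict 72, frames (58 67 80)
58: hit
Page faults: 7.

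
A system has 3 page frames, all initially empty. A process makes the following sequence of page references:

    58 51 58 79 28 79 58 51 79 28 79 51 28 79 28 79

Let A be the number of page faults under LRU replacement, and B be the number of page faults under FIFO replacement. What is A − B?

Under LRU: F F . F F . . F . F . . . . . . → 6 faults.
Under FIFO: F F . F F . F F F F . . . . . . → 8 faults.
A − B = 6 − 8 = -2.

-2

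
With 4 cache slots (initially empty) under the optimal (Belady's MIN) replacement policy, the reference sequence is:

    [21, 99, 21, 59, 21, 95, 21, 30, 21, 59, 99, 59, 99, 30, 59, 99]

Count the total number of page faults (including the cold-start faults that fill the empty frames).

21: fault, frames (21)
99: fault, frames (21 99)
21: hit
59: fault, frames (21 99 59)
21: hit
95: fault, frames (21 99 59 95)
21: hit
30: fault, evict 95, frames (21 99 59 30)
21: hit
59: hit
99: hit
59: hit
99: hit
30: hit
59: hit
99: hit
Page faults: 5.

5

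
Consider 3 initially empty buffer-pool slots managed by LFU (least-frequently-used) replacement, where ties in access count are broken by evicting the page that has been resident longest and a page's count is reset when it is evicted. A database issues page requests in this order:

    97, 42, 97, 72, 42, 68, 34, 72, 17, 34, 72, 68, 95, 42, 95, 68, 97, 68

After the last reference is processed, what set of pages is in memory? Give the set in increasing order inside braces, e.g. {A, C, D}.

97: fault, frames [97]
42: fault, frames [97, 42]
97: hit
72: fault, frames [97, 42, 72]
42: hit
68: fault, evict 72, frames [97, 42, 68]
34: fault, evict 68, frames [97, 42, 34]
72: fault, evict 34, frames [97, 42, 72]
17: fault, evict 72, frames [97, 42, 17]
34: fault, evict 17, frames [97, 42, 34]
72: fault, evict 34, frames [97, 42, 72]
68: fault, evict 72, frames [97, 42, 68]
95: fault, evict 68, frames [97, 42, 95]
42: hit
95: hit
68: fault, evict 97, frames [42, 95, 68]
97: fault, evict 68, frames [42, 95, 97]
68: fault, evict 97, frames [42, 95, 68]

{42, 68, 95}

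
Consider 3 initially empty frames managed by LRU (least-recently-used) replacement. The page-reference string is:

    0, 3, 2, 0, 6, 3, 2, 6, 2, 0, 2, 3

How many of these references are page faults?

8

0: fault, frames [0]
3: fault, frames [0, 3]
2: fault, frames [0, 3, 2]
0: hit
6: fault, evict 3, frames [2, 0, 6]
3: fault, evict 2, frames [0, 6, 3]
2: fault, evict 0, frames [6, 3, 2]
6: hit
2: hit
0: fault, evict 3, frames [6, 2, 0]
2: hit
3: fault, evict 6, frames [0, 2, 3]
Page faults: 8.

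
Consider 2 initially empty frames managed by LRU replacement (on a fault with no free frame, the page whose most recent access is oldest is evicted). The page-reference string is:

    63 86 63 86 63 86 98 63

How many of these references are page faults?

63 → fault, frames [63]
86 → fault, frames [63, 86]
63 → hit
86 → hit
63 → hit
86 → hit
98 → fault, evict 63, frames [86, 98]
63 → fault, evict 86, frames [98, 63]
Page faults: 4.

4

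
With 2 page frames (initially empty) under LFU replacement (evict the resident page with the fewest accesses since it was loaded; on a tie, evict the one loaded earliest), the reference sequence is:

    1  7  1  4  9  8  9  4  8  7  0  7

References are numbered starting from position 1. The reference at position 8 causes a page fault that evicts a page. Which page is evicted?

9

pos 1: 1: fault, frames [1]
pos 2: 7: fault, frames [1, 7]
pos 3: 1: hit
pos 4: 4: fault, evict 7, frames [1, 4]
pos 5: 9: fault, evict 4, frames [1, 9]
pos 6: 8: fault, evict 9, frames [1, 8]
pos 7: 9: fault, evict 8, frames [1, 9]
pos 8: 4: fault, evict 9, frames [1, 4]
At position 8, page 9 is evicted.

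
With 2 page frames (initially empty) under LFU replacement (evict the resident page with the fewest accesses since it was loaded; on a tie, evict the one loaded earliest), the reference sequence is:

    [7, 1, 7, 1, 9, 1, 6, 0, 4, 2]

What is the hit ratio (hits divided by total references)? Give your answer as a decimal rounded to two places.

7 → miss, frames {7}
1 → miss, frames {7,1}
7 → hit
1 → hit
9 → miss, evict 7, frames {1,9}
1 → hit
6 → miss, evict 9, frames {1,6}
0 → miss, evict 6, frames {1,0}
4 → miss, evict 0, frames {1,4}
2 → miss, evict 4, frames {1,2}
Hits: 3 of 10 references → 3/10 = 0.3000.

0.30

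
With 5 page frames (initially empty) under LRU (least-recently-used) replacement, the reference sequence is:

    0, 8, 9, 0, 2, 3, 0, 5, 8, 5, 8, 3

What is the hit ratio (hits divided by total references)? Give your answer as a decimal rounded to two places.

0: fault, frames [0]
8: fault, frames [0, 8]
9: fault, frames [0, 8, 9]
0: hit
2: fault, frames [8, 9, 0, 2]
3: fault, frames [8, 9, 0, 2, 3]
0: hit
5: fault, evict 8, frames [9, 2, 3, 0, 5]
8: fault, evict 9, frames [2, 3, 0, 5, 8]
5: hit
8: hit
3: hit
Hits: 5 of 12 references → 5/12 = 0.4167.

0.42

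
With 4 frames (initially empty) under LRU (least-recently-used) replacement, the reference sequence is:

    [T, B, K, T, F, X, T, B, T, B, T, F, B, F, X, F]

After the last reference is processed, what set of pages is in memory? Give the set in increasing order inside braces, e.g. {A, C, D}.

T: miss, frames (T)
B: miss, frames (T B)
K: miss, frames (T B K)
T: hit
F: miss, frames (B K T F)
X: miss, evict B, frames (K T F X)
T: hit
B: miss, evict K, frames (F X T B)
T: hit
B: hit
T: hit
F: hit
B: hit
F: hit
X: hit
F: hit

{B, F, T, X}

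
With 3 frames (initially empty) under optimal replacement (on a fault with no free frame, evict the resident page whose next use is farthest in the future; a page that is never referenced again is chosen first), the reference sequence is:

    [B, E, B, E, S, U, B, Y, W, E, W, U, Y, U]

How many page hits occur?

7

B → fault, frames (B)
E → fault, frames (B E)
B → hit
E → hit
S → fault, frames (B E S)
U → fault, evict S, frames (B E U)
B → hit
Y → fault, evict B, frames (E U Y)
W → fault, evict Y, frames (E U W)
E → hit
W → hit
U → hit
Y → fault, evict W, frames (E U Y)
U → hit
Hits: 7.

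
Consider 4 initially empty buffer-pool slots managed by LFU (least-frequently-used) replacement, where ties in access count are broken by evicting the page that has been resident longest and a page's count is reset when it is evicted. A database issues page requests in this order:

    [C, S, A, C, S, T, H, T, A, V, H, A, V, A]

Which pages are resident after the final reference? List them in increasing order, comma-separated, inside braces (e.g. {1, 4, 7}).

C: fault, frames {C}
S: fault, frames {C,S}
A: fault, frames {C,S,A}
C: hit
S: hit
T: fault, frames {C,S,A,T}
H: fault, evict A, frames {C,S,T,H}
T: hit
A: fault, evict H, frames {C,S,T,A}
V: fault, evict A, frames {C,S,T,V}
H: fault, evict V, frames {C,S,T,H}
A: fault, evict H, frames {C,S,T,A}
V: fault, evict A, frames {C,S,T,V}
A: fault, evict V, frames {C,S,T,A}

{A, C, S, T}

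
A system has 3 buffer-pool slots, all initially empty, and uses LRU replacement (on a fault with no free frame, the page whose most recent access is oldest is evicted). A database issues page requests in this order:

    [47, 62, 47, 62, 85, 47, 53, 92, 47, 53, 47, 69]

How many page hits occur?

47 → miss, frames [47]
62 → miss, frames [47, 62]
47 → hit
62 → hit
85 → miss, frames [47, 62, 85]
47 → hit
53 → miss, evict 62, frames [85, 47, 53]
92 → miss, evict 85, frames [47, 53, 92]
47 → hit
53 → hit
47 → hit
69 → miss, evict 92, frames [53, 47, 69]
Hits: 6.

6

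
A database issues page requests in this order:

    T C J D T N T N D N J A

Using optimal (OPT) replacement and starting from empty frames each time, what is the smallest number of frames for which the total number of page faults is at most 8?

f=1: 12 faults
f=2: 8 faults
f=3: 7 faults
f=4: 6 faults
f=5: 6 faults
f=6: 6 faults
Smallest f with faults ≤ 8 is 2.

2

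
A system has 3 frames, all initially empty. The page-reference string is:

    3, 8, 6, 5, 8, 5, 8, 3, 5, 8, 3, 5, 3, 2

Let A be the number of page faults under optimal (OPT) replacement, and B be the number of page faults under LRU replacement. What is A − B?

Under OPT: F F F F . . . . . . . . . F → 5 faults.
Under LRU: F F F F . . . F . . . . . F → 6 faults.
A − B = 5 − 6 = -1.

-1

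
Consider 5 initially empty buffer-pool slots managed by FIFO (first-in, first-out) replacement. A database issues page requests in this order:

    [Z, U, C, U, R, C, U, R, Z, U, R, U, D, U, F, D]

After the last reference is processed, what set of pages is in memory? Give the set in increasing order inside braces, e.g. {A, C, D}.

{C, D, F, R, U}

Z: miss, frames (Z)
U: miss, frames (Z U)
C: miss, frames (Z U C)
U: hit
R: miss, frames (Z U C R)
C: hit
U: hit
R: hit
Z: hit
U: hit
R: hit
U: hit
D: miss, frames (Z U C R D)
U: hit
F: miss, evict Z, frames (U C R D F)
D: hit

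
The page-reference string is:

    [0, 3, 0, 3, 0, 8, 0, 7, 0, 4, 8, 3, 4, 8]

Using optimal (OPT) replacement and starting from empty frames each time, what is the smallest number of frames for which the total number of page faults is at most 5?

f=1: 14 faults
f=2: 8 faults
f=3: 6 faults
f=4: 5 faults
f=5: 5 faults
Smallest f with faults ≤ 5 is 4.

4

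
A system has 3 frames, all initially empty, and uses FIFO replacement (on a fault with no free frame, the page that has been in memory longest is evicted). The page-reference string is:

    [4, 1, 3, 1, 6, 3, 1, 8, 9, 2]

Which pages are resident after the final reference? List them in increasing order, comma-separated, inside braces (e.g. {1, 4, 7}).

{2, 8, 9}

4 -> miss, frames {4}
1 -> miss, frames {4,1}
3 -> miss, frames {4,1,3}
1 -> hit
6 -> miss, evict 4, frames {1,3,6}
3 -> hit
1 -> hit
8 -> miss, evict 1, frames {3,6,8}
9 -> miss, evict 3, frames {6,8,9}
2 -> miss, evict 6, frames {8,9,2}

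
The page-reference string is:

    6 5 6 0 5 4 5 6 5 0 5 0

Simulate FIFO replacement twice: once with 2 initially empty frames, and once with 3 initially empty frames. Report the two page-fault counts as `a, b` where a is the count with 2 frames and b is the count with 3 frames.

8, 7

2 frames: F F . F . F F F . F F . → 8 faults.
3 frames: F F . F . F . F F F . . → 7 faults.
7 < 8: adding a frame reduced faults, as is typical.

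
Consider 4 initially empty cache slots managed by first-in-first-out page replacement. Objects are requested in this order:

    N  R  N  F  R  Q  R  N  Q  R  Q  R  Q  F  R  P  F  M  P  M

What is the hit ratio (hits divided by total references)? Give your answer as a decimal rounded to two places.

0.70

N → miss, frames [N]
R → miss, frames [N, R]
N → hit
F → miss, frames [N, R, F]
R → hit
Q → miss, frames [N, R, F, Q]
R → hit
N → hit
Q → hit
R → hit
Q → hit
R → hit
Q → hit
F → hit
R → hit
P → miss, evict N, frames [R, F, Q, P]
F → hit
M → miss, evict R, frames [F, Q, P, M]
P → hit
M → hit
Hits: 14 of 20 references → 14/20 = 0.7000.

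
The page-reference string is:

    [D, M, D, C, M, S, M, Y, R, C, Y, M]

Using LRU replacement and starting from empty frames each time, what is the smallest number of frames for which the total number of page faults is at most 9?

3

f=1: 12 faults
f=2: 10 faults
f=3: 8 faults
f=4: 7 faults
f=5: 6 faults
f=6: 6 faults
Smallest f with faults ≤ 9 is 3.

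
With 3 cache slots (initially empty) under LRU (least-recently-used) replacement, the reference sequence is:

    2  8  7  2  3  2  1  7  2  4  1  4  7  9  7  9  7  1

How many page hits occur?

7

2 -> fault, frames (2)
8 -> fault, frames (2 8)
7 -> fault, frames (2 8 7)
2 -> hit
3 -> fault, evict 8, frames (7 2 3)
2 -> hit
1 -> fault, evict 7, frames (3 2 1)
7 -> fault, evict 3, frames (2 1 7)
2 -> hit
4 -> fault, evict 1, frames (7 2 4)
1 -> fault, evict 7, frames (2 4 1)
4 -> hit
7 -> fault, evict 2, frames (1 4 7)
9 -> fault, evict 1, frames (4 7 9)
7 -> hit
9 -> hit
7 -> hit
1 -> fault, evict 4, frames (9 7 1)
Hits: 7.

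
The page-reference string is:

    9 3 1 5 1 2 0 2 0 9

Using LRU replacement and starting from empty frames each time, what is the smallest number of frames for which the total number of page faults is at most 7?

2

f=1: 10 faults
f=2: 7 faults
f=3: 7 faults
f=4: 7 faults
f=5: 7 faults
f=6: 6 faults
Smallest f with faults ≤ 7 is 2.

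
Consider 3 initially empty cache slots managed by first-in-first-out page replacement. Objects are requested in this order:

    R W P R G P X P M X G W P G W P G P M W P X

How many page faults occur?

13

R -> fault, frames [R]
W -> fault, frames [R, W]
P -> fault, frames [R, W, P]
R -> hit
G -> fault, evict R, frames [W, P, G]
P -> hit
X -> fault, evict W, frames [P, G, X]
P -> hit
M -> fault, evict P, frames [G, X, M]
X -> hit
G -> hit
W -> fault, evict G, frames [X, M, W]
P -> fault, evict X, frames [M, W, P]
G -> fault, evict M, frames [W, P, G]
W -> hit
P -> hit
G -> hit
P -> hit
M -> fault, evict W, frames [P, G, M]
W -> fault, evict P, frames [G, M, W]
P -> fault, evict G, frames [M, W, P]
X -> fault, evict M, frames [W, P, X]
Page faults: 13.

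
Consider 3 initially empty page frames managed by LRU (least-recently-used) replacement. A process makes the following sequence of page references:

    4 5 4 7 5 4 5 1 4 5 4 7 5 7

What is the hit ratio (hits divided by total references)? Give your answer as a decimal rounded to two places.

0.64

4 -> miss, frames {4}
5 -> miss, frames {4,5}
4 -> hit
7 -> miss, frames {5,4,7}
5 -> hit
4 -> hit
5 -> hit
1 -> miss, evict 7, frames {4,5,1}
4 -> hit
5 -> hit
4 -> hit
7 -> miss, evict 1, frames {5,4,7}
5 -> hit
7 -> hit
Hits: 9 of 14 references → 9/14 = 0.6429.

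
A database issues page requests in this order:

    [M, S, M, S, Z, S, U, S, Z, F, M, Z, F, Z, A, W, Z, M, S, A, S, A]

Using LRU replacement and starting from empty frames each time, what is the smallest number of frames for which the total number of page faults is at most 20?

f=1: 22 faults
f=2: 15 faults
f=3: 11 faults
f=4: 11 faults
f=5: 8 faults
f=6: 7 faults
f=7: 7 faults
Smallest f with faults ≤ 20 is 2.

2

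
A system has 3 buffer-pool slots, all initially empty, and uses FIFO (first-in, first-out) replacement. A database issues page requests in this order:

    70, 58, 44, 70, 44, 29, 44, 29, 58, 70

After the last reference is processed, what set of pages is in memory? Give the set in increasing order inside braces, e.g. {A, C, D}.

{29, 44, 70}

70 -> miss, frames [70]
58 -> miss, frames [70, 58]
44 -> miss, frames [70, 58, 44]
70 -> hit
44 -> hit
29 -> miss, evict 70, frames [58, 44, 29]
44 -> hit
29 -> hit
58 -> hit
70 -> miss, evict 58, frames [44, 29, 70]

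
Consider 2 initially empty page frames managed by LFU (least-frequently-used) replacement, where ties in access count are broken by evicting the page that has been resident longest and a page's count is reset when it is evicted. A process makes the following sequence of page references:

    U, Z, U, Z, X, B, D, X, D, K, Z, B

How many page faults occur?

9

U -> miss, frames {U}
Z -> miss, frames {U,Z}
U -> hit
Z -> hit
X -> miss, evict U, frames {Z,X}
B -> miss, evict X, frames {Z,B}
D -> miss, evict B, frames {Z,D}
X -> miss, evict D, frames {Z,X}
D -> miss, evict X, frames {Z,D}
K -> miss, evict D, frames {Z,K}
Z -> hit
B -> miss, evict K, frames {Z,B}
Page faults: 9.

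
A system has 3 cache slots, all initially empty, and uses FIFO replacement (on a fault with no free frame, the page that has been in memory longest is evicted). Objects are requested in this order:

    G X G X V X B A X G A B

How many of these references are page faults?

G -> miss, frames [G]
X -> miss, frames [G, X]
G -> hit
X -> hit
V -> miss, frames [G, X, V]
X -> hit
B -> miss, evict G, frames [X, V, B]
A -> miss, evict X, frames [V, B, A]
X -> miss, evict V, frames [B, A, X]
G -> miss, evict B, frames [A, X, G]
A -> hit
B -> miss, evict A, frames [X, G, B]
Page faults: 8.

8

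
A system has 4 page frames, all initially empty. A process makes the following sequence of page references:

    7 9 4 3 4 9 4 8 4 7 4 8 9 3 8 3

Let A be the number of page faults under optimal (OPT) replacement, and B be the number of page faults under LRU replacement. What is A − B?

-1

Under OPT: F F F F . . . F . . . . . F . . → 6 faults.
Under LRU: F F F F . . . F . F . . . F . . → 7 faults.
A − B = 6 − 7 = -1.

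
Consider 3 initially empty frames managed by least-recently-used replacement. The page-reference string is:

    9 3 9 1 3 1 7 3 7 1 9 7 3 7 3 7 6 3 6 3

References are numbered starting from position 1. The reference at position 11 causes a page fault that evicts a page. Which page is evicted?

3

pos 1: 9: miss, frames [9]
pos 2: 3: miss, frames [9, 3]
pos 3: 9: hit
pos 4: 1: miss, frames [3, 9, 1]
pos 5: 3: hit
pos 6: 1: hit
pos 7: 7: miss, evict 9, frames [3, 1, 7]
pos 8: 3: hit
pos 9: 7: hit
pos 10: 1: hit
pos 11: 9: miss, evict 3, frames [7, 1, 9]
At position 11, page 3 is evicted.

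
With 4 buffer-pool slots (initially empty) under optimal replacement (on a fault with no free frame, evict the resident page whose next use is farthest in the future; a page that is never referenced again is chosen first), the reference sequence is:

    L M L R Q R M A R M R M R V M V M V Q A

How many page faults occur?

6

L → miss, frames (L)
M → miss, frames (L M)
L → hit
R → miss, frames (L M R)
Q → miss, frames (L M R Q)
R → hit
M → hit
A → miss, evict L, frames (M R Q A)
R → hit
M → hit
R → hit
M → hit
R → hit
V → miss, evict R, frames (M Q A V)
M → hit
V → hit
M → hit
V → hit
Q → hit
A → hit
Page faults: 6.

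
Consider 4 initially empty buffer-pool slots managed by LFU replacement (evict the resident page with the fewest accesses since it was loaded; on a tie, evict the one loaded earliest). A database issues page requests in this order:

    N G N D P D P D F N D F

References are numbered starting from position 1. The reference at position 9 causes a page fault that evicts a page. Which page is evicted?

G

pos 1: N: fault, frames (N)
pos 2: G: fault, frames (N G)
pos 3: N: hit
pos 4: D: fault, frames (N G D)
pos 5: P: fault, frames (N G D P)
pos 6: D: hit
pos 7: P: hit
pos 8: D: hit
pos 9: F: fault, evict G, frames (N D P F)
At position 9, page G is evicted.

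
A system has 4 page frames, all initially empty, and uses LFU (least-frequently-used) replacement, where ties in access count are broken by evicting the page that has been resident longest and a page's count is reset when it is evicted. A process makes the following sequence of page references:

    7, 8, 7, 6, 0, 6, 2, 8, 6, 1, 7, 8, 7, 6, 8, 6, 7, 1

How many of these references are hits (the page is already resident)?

11

7: miss, frames (7)
8: miss, frames (7 8)
7: hit
6: miss, frames (7 8 6)
0: miss, frames (7 8 6 0)
6: hit
2: miss, evict 8, frames (7 6 0 2)
8: miss, evict 0, frames (7 6 2 8)
6: hit
1: miss, evict 2, frames (7 6 8 1)
7: hit
8: hit
7: hit
6: hit
8: hit
6: hit
7: hit
1: hit
Hits: 11.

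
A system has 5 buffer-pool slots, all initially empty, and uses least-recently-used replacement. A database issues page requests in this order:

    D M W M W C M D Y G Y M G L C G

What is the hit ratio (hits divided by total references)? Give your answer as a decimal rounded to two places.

D -> miss, frames [D]
M -> miss, frames [D, M]
W -> miss, frames [D, M, W]
M -> hit
W -> hit
C -> miss, frames [D, M, W, C]
M -> hit
D -> hit
Y -> miss, frames [W, C, M, D, Y]
G -> miss, evict W, frames [C, M, D, Y, G]
Y -> hit
M -> hit
G -> hit
L -> miss, evict C, frames [D, Y, M, G, L]
C -> miss, evict D, frames [Y, M, G, L, C]
G -> hit
Hits: 8 of 16 references → 8/16 = 0.5000.

0.50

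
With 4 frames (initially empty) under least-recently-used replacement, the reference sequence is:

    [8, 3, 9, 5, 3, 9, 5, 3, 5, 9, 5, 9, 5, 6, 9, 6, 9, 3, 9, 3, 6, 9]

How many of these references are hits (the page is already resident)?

8 → fault, frames [8]
3 → fault, frames [8, 3]
9 → fault, frames [8, 3, 9]
5 → fault, frames [8, 3, 9, 5]
3 → hit
9 → hit
5 → hit
3 → hit
5 → hit
9 → hit
5 → hit
9 → hit
5 → hit
6 → fault, evict 8, frames [3, 9, 5, 6]
9 → hit
6 → hit
9 → hit
3 → hit
9 → hit
3 → hit
6 → hit
9 → hit
Hits: 17.

17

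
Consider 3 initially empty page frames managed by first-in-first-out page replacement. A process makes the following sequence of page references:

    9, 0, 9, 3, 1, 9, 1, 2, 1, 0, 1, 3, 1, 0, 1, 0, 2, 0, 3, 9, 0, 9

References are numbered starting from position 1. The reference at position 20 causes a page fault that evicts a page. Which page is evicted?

3

pos 1: 9 → miss, frames {9}
pos 2: 0 → miss, frames {9,0}
pos 3: 9 → hit
pos 4: 3 → miss, frames {9,0,3}
pos 5: 1 → miss, evict 9, frames {0,3,1}
pos 6: 9 → miss, evict 0, frames {3,1,9}
pos 7: 1 → hit
pos 8: 2 → miss, evict 3, frames {1,9,2}
pos 9: 1 → hit
pos 10: 0 → miss, evict 1, frames {9,2,0}
pos 11: 1 → miss, evict 9, frames {2,0,1}
pos 12: 3 → miss, evict 2, frames {0,1,3}
pos 13: 1 → hit
pos 14: 0 → hit
pos 15: 1 → hit
pos 16: 0 → hit
pos 17: 2 → miss, evict 0, frames {1,3,2}
pos 18: 0 → miss, evict 1, frames {3,2,0}
pos 19: 3 → hit
pos 20: 9 → miss, evict 3, frames {2,0,9}
At position 20, page 3 is evicted.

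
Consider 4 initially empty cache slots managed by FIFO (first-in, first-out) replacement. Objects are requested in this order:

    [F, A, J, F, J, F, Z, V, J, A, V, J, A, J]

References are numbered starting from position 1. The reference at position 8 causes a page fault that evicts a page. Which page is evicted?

F

pos 1: F → fault, frames [F]
pos 2: A → fault, frames [F, A]
pos 3: J → fault, frames [F, A, J]
pos 4: F → hit
pos 5: J → hit
pos 6: F → hit
pos 7: Z → fault, frames [F, A, J, Z]
pos 8: V → fault, evict F, frames [A, J, Z, V]
At position 8, page F is evicted.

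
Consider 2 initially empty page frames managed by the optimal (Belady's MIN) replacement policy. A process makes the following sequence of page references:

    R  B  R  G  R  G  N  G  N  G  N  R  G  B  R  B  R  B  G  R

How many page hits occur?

R -> fault, frames (R)
B -> fault, frames (R B)
R -> hit
G -> fault, evict B, frames (R G)
R -> hit
G -> hit
N -> fault, evict R, frames (G N)
G -> hit
N -> hit
G -> hit
N -> hit
R -> fault, evict N, frames (G R)
G -> hit
B -> fault, evict G, frames (R B)
R -> hit
B -> hit
R -> hit
B -> hit
G -> fault, evict B, frames (R G)
R -> hit
Hits: 13.

13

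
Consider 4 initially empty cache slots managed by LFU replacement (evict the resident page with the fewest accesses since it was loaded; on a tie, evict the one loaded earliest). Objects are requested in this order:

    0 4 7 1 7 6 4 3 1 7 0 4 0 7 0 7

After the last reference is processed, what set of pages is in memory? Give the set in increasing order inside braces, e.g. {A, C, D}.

{0, 1, 4, 7}

0 -> fault, frames {0}
4 -> fault, frames {0,4}
7 -> fault, frames {0,4,7}
1 -> fault, frames {0,4,7,1}
7 -> hit
6 -> fault, evict 0, frames {4,7,1,6}
4 -> hit
3 -> fault, evict 1, frames {4,7,6,3}
1 -> fault, evict 6, frames {4,7,3,1}
7 -> hit
0 -> fault, evict 3, frames {4,7,1,0}
4 -> hit
0 -> hit
7 -> hit
0 -> hit
7 -> hit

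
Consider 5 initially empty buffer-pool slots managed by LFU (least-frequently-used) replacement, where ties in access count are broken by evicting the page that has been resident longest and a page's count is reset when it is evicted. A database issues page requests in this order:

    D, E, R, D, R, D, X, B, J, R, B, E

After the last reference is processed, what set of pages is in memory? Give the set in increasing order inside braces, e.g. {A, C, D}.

D -> miss, frames (D)
E -> miss, frames (D E)
R -> miss, frames (D E R)
D -> hit
R -> hit
D -> hit
X -> miss, frames (D E R X)
B -> miss, frames (D E R X B)
J -> miss, evict E, frames (D R X B J)
R -> hit
B -> hit
E -> miss, evict X, frames (D R B J E)

{B, D, E, J, R}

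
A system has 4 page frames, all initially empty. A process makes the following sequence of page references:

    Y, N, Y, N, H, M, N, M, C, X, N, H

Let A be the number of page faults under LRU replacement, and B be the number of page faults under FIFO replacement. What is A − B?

Under LRU: F F . . F F . . F F . F → 7 faults.
Under FIFO: F F . . F F . . F F F F → 8 faults.
A − B = 7 − 8 = -1.

-1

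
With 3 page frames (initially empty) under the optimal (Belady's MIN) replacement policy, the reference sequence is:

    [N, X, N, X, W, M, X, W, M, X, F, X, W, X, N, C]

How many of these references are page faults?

7

N -> fault, frames {N}
X -> fault, frames {N,X}
N -> hit
X -> hit
W -> fault, frames {N,X,W}
M -> fault, evict N, frames {X,W,M}
X -> hit
W -> hit
M -> hit
X -> hit
F -> fault, evict M, frames {X,W,F}
X -> hit
W -> hit
X -> hit
N -> fault, evict F, frames {X,W,N}
C -> fault, evict N, frames {X,W,C}
Page faults: 7.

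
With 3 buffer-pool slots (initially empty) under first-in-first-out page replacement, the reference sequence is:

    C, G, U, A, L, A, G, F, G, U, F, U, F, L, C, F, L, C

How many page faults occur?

11

C -> fault, frames (C)
G -> fault, frames (C G)
U -> fault, frames (C G U)
A -> fault, evict C, frames (G U A)
L -> fault, evict G, frames (U A L)
A -> hit
G -> fault, evict U, frames (A L G)
F -> fault, evict A, frames (L G F)
G -> hit
U -> fault, evict L, frames (G F U)
F -> hit
U -> hit
F -> hit
L -> fault, evict G, frames (F U L)
C -> fault, evict F, frames (U L C)
F -> fault, evict U, frames (L C F)
L -> hit
C -> hit
Page faults: 11.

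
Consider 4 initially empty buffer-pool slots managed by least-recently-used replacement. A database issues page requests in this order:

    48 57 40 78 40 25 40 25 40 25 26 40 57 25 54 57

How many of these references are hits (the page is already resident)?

8

48: fault, frames [48]
57: fault, frames [48, 57]
40: fault, frames [48, 57, 40]
78: fault, frames [48, 57, 40, 78]
40: hit
25: fault, evict 48, frames [57, 78, 40, 25]
40: hit
25: hit
40: hit
25: hit
26: fault, evict 57, frames [78, 40, 25, 26]
40: hit
57: fault, evict 78, frames [25, 26, 40, 57]
25: hit
54: fault, evict 26, frames [40, 57, 25, 54]
57: hit
Hits: 8.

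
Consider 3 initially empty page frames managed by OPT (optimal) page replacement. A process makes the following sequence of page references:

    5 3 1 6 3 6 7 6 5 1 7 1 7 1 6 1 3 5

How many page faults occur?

8

5 -> fault, frames [5]
3 -> fault, frames [5, 3]
1 -> fault, frames [5, 3, 1]
6 -> fault, evict 1, frames [5, 3, 6]
3 -> hit
6 -> hit
7 -> fault, evict 3, frames [5, 6, 7]
6 -> hit
5 -> hit
1 -> fault, evict 5, frames [6, 7, 1]
7 -> hit
1 -> hit
7 -> hit
1 -> hit
6 -> hit
1 -> hit
3 -> fault, evict 1, frames [6, 7, 3]
5 -> fault, evict 3, frames [6, 7, 5]
Page faults: 8.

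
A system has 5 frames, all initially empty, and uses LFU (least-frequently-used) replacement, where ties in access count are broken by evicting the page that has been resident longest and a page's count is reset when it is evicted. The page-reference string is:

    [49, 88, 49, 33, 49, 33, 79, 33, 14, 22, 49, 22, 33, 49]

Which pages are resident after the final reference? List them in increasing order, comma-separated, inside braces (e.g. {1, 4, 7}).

49 → fault, frames [49]
88 → fault, frames [49, 88]
49 → hit
33 → fault, frames [49, 88, 33]
49 → hit
33 → hit
79 → fault, frames [49, 88, 33, 79]
33 → hit
14 → fault, frames [49, 88, 33, 79, 14]
22 → fault, evict 88, frames [49, 33, 79, 14, 22]
49 → hit
22 → hit
33 → hit
49 → hit

{14, 22, 33, 49, 79}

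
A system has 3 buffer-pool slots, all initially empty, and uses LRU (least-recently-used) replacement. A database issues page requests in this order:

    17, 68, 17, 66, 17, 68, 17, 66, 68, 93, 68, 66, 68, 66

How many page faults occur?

4

17: fault, frames [17]
68: fault, frames [17, 68]
17: hit
66: fault, frames [68, 17, 66]
17: hit
68: hit
17: hit
66: hit
68: hit
93: fault, evict 17, frames [66, 68, 93]
68: hit
66: hit
68: hit
66: hit
Page faults: 4.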